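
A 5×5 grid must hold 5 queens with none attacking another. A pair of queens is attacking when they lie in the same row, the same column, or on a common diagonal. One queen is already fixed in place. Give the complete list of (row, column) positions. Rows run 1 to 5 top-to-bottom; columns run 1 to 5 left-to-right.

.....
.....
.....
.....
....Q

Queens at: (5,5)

(1,3) (2,1) (3,4) (4,2) (5,5)

Row 1: attacked by (5,5)→{1,5}. Safe: 2, 3, 4. Place at column 3.
Row 2: attacked by (1,3)→{2,3,4}; (5,5)→{2,5}. Safe: 1. Place at column 1.
Row 3: attacked by (1,3)→{1,3,5}; (2,1)→{1,2}; (5,5)→{3,5}. Safe: 4. Place at column 4.
Row 4: attacked by (1,3)→{3}; (2,1)→{1,3}; (3,4)→{3,4,5}; (5,5)→{4,5}. Safe: 2. Place at column 2.
Columns [3, 1, 4, 2, 5], r−c [-2, 1, -1, 2, 0], r+c [4, 3, 7, 6, 10] are all distinct, so no two queens attack.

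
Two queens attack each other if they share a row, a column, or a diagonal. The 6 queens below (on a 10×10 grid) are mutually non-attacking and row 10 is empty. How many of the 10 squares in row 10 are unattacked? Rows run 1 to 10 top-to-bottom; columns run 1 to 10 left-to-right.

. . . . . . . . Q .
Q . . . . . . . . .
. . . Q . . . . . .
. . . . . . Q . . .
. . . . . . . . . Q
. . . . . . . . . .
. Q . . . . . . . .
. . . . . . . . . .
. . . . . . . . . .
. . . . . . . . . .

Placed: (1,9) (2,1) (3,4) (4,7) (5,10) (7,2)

3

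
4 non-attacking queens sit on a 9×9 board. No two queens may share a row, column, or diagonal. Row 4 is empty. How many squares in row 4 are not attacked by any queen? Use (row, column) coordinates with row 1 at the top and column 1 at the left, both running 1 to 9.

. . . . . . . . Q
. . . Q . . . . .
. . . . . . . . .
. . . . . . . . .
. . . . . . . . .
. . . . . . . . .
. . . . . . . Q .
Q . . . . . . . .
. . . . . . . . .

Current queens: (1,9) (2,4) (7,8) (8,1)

(1,9) attacks row 4 at column 9 and diagonals 6.
(2,4) attacks row 4 at column 4 and diagonals 2, 6.
(7,8) attacks row 4 at column 8 and diagonals 5.
(8,1) attacks row 4 at column 1 and diagonals 5.
Attacked columns: {1, 2, 4, 5, 6, 8, 9}. Safe: {3, 7}.

2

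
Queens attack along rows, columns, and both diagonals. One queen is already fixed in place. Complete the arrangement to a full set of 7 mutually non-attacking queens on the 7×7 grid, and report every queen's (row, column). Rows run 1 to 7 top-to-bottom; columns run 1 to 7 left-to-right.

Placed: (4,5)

(1,6) (2,1) (3,3) (4,5) (5,7) (6,2) (7,4)

Row 1: attacked by (4,5)→{2,5}. Safe: 1, 3, 4, 6, 7. Place at column 6.
Row 2: attacked by (1,6)→{5,6,7}; (4,5)→{3,5,7}. Safe: 1, 2, 4. Place at column 1.
Row 3: attacked by (1,6)→{4,6}; (2,1)→{1,2}; (4,5)→{4,5,6}. Safe: 3, 7. Place at column 3.
Row 5: attacked by (1,6)→{2,6}; (2,1)→{1,4}; (3,3)→{1,3,5}; (4,5)→{4,5,6}. Safe: 7. Place at column 7.
Row 6: attacked by (1,6)→{1,6}; (2,1)→{1,5}; (3,3)→{3,6}; (4,5)→{3,5,7}; (5,7)→{6,7}. Safe: 2, 4. Place at column 2.
Row 7: attacked by (1,6)→{6}; (2,1)→{1,6}; (3,3)→{3,7}; (4,5)→{2,5}; (5,7)→{5,7}; (6,2)→{1,2,3}. Safe: 4. Place at column 4.
Columns [6, 1, 3, 5, 7, 2, 4], r−c [-5, 1, 0, -1, -2, 4, 3], r+c [7, 3, 6, 9, 12, 8, 11] are all distinct, so no two queens attack.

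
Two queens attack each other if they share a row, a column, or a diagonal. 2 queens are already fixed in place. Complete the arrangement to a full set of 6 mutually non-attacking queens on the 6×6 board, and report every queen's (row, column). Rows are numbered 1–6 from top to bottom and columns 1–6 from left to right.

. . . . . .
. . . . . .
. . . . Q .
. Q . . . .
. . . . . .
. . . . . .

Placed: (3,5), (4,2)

(1,4) (2,1) (3,5) (4,2) (5,6) (6,3)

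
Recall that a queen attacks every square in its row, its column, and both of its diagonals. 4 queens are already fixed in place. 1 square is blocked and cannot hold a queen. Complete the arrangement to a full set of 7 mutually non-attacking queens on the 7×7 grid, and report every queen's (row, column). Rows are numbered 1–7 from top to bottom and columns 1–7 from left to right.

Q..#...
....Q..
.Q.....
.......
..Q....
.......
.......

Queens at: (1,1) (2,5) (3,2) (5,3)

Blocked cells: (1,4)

Row 4: attacked by (1,1)→{1,4}; (2,5)→{3,5,7}; (3,2)→{1,2,3}; (5,3)→{2,3,4}. Safe: 6. Place at column 6.
Row 6: attacked by (1,1)→{1,6}; (2,5)→{1,5}; (3,2)→{2,5}; (4,6)→{4,6}; (5,3)→{2,3,4}. Safe: 7. Place at column 7.
Row 7: attacked by (1,1)→{1,7}; (2,5)→{5}; (3,2)→{2,6}; (4,6)→{3,6}; (5,3)→{1,3,5}; (6,7)→{6,7}. Safe: 4. Place at column 4.
Columns [1, 5, 2, 6, 3, 7, 4], r−c [0, -3, 1, -2, 2, -1, 3], r+c [2, 7, 5, 10, 8, 13, 11] are all distinct, so no two queens attack.

(1,1) (2,5) (3,2) (4,6) (5,3) (6,7) (7,4)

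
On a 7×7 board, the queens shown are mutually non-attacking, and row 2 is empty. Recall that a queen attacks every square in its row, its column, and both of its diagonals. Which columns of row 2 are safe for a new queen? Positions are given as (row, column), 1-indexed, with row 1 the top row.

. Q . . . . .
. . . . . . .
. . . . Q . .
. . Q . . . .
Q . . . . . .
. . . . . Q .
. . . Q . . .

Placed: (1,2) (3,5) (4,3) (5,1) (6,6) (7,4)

(1,2) attacks row 2 at column 2 and diagonals 1, 3.
(3,5) attacks row 2 at column 5 and diagonals 4, 6.
(4,3) attacks row 2 at column 3 and diagonals 1, 5.
(5,1) attacks row 2 at column 1 and diagonals 4.
(6,6) attacks row 2 at column 6 and diagonals 2.
(7,4) attacks row 2 at column 4.
Attacked columns: {1, 2, 3, 4, 5, 6}. Safe: {7}.

columns 7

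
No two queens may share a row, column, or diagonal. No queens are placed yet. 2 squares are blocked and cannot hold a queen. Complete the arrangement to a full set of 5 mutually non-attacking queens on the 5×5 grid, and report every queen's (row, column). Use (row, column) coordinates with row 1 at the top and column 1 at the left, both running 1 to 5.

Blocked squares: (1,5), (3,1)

Row 1: Blocked: 5. Safe: 1, 2, 3, 4. Place at column 4.
Row 2: attacked by (1,4)→{3,4,5}. Safe: 1, 2. Place at column 1.
Row 3: attacked by (1,4)→{2,4}; (2,1)→{1,2}. Blocked: 1. Safe: 3, 5. Place at column 3.
Row 4: attacked by (1,4)→{1,4}; (2,1)→{1,3}; (3,3)→{2,3,4}. Safe: 5. Place at column 5.
Row 5: attacked by (1,4)→{4}; (2,1)→{1,4}; (3,3)→{1,3,5}; (4,5)→{4,5}. Safe: 2. Place at column 2.
Columns [4, 1, 3, 5, 2], r−c [-3, 1, 0, -1, 3], r+c [5, 3, 6, 9, 7] are all distinct, so no two queens attack.

(1,4) (2,1) (3,3) (4,5) (5,2)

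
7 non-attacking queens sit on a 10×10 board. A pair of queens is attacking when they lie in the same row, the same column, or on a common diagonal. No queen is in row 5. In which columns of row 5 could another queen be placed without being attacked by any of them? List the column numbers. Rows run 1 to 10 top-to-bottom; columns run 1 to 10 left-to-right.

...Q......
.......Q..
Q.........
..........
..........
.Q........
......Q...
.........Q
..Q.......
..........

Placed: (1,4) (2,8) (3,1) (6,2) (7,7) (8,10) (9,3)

columns 6

(1,4) attacks row 5 at column 4 and diagonals 8.
(2,8) attacks row 5 at column 8 and diagonals 5.
(3,1) attacks row 5 at column 1 and diagonals 3.
(6,2) attacks row 5 at column 2 and diagonals 1, 3.
(7,7) attacks row 5 at column 7 and diagonals 5, 9.
(8,10) attacks row 5 at column 10 and diagonals 7.
(9,3) attacks row 5 at column 3 and diagonals 7.
Attacked columns: {1, 2, 3, 4, 5, 7, 8, 9, 10}. Safe: {6}.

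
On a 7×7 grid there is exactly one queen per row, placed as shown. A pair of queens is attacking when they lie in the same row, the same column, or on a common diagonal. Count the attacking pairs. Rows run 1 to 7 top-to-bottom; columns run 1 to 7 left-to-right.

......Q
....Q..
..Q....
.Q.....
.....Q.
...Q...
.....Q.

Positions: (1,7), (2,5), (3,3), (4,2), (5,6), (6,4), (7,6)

Same column: (5,6)–(7,6) (column 6).
Same diagonal: (3,3)–(4,2) (|3−4| = |3−2| = 1); (4,2)–(6,4) (|4−6| = |2−4| = 2).
Total attacking pairs: 3.

3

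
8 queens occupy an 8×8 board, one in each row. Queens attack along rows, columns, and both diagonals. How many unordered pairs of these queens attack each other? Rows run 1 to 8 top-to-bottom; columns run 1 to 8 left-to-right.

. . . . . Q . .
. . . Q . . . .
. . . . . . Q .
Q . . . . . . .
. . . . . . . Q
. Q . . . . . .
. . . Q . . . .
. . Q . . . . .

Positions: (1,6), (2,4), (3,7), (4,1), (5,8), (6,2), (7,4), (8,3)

Same column: (2,4)–(7,4) (column 4).
Same diagonal: (4,1)–(7,4) (|4−7| = |1−4| = 3); (7,4)–(8,3) (|7−8| = |4−3| = 1).
Total attacking pairs: 3.

3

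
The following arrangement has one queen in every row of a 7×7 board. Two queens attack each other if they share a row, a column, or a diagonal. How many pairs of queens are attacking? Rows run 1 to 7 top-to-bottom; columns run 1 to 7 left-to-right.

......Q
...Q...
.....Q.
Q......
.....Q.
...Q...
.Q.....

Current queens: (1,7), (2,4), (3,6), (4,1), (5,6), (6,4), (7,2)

Same column: (2,4)–(6,4) (column 4); (3,6)–(5,6) (column 6).
Same diagonal: (3,6)–(7,2) (|3−7| = |6−2| = 4).
Total attacking pairs: 3.

3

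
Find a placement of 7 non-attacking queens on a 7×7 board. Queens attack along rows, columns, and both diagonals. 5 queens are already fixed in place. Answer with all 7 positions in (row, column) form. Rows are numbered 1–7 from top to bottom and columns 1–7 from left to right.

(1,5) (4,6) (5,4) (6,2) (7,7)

(1,5) (2,3) (3,1) (4,6) (5,4) (6,2) (7,7)

Row 2: attacked by (1,5)→{4,5,6}; (4,6)→{4,6}; (5,4)→{1,4,7}; (6,2)→{2,6}; (7,7)→{2,7}. Safe: 3. Place at column 3.
Row 3: attacked by (1,5)→{3,5,7}; (2,3)→{2,3,4}; (4,6)→{5,6,7}; (5,4)→{2,4,6}; (6,2)→{2,5}; (7,7)→{3,7}. Safe: 1. Place at column 1.
Columns [5, 3, 1, 6, 4, 2, 7], r−c [-4, -1, 2, -2, 1, 4, 0], r+c [6, 5, 4, 10, 9, 8, 14] are all distinct, so no two queens attack.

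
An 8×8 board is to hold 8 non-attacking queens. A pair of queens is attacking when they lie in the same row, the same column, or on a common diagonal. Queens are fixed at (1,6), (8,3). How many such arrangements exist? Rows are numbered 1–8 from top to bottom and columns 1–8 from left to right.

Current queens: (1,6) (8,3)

5

Branch on row 2: col 1 → 0; col 2 → 1; col 4 → 3; col 8 → 1.
Sum: 0 + 1 + 3 + 1 = 5.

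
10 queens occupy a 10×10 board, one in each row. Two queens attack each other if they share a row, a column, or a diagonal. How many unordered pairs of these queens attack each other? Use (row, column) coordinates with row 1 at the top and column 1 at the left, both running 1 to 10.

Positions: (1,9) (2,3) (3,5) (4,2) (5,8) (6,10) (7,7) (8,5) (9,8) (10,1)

Same column: (3,5)–(8,5) (column 5); (5,8)–(9,8) (column 8).
Same diagonal: (5,8)–(8,5) (|5−8| = |8−5| = 3).
Total attacking pairs: 3.

3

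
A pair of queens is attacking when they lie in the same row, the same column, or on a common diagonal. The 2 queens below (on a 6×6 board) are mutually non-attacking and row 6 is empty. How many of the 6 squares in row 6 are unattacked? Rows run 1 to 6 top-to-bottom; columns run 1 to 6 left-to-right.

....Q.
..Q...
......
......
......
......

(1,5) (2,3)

(1,5) attacks row 6 at column 5.
(2,3) attacks row 6 at column 3.
Attacked columns: {3, 5}. Safe: {1, 2, 4, 6}.

4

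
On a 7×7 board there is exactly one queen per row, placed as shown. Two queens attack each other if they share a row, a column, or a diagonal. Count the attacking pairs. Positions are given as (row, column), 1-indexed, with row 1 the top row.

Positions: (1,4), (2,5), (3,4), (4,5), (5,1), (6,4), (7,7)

7

Same column: (1,4)–(3,4) (column 4); (1,4)–(6,4) (column 4); (2,5)–(4,5) (column 5); (3,4)–(6,4) (column 4).
Same diagonal: (1,4)–(2,5) (|1−2| = |4−5| = 1); (2,5)–(3,4) (|2−3| = |5−4| = 1); (3,4)–(4,5) (|3−4| = |4−5| = 1).
Total attacking pairs: 7.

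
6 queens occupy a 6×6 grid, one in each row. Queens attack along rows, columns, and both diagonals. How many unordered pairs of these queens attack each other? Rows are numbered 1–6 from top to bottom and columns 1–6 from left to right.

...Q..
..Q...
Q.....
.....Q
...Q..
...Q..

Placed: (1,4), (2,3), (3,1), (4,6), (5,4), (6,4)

Same column: (1,4)–(5,4) (column 4); (1,4)–(6,4) (column 4); (5,4)–(6,4) (column 4).
Same diagonal: (1,4)–(2,3) (|1−2| = |4−3| = 1); (3,1)–(6,4) (|3−6| = |1−4| = 3); (4,6)–(6,4) (|4−6| = |6−4| = 2).
Total attacking pairs: 6.

6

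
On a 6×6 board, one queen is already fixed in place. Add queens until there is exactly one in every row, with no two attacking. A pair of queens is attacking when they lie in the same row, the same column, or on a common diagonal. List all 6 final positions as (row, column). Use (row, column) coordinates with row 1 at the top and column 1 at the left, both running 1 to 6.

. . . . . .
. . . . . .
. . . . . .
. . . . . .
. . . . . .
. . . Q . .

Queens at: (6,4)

(1,3) (2,6) (3,2) (4,5) (5,1) (6,4)

Row 1: attacked by (6,4)→{4}. Safe: 1, 2, 3, 5, 6. Place at column 3.
Row 2: attacked by (1,3)→{2,3,4}; (6,4)→{4}. Safe: 1, 5, 6. Place at column 6.
Row 3: attacked by (1,3)→{1,3,5}; (2,6)→{5,6}; (6,4)→{1,4}. Safe: 2. Place at column 2.
Row 4: attacked by (1,3)→{3,6}; (2,6)→{4,6}; (3,2)→{1,2,3}; (6,4)→{2,4,6}. Safe: 5. Place at column 5.
Row 5: attacked by (1,3)→{3}; (2,6)→{3,6}; (3,2)→{2,4}; (4,5)→{4,5,6}; (6,4)→{3,4,5}. Safe: 1. Place at column 1.
Columns [3, 6, 2, 5, 1, 4], r−c [-2, -4, 1, -1, 4, 2], r+c [4, 8, 5, 9, 6, 10] are all distinct, so no two queens attack.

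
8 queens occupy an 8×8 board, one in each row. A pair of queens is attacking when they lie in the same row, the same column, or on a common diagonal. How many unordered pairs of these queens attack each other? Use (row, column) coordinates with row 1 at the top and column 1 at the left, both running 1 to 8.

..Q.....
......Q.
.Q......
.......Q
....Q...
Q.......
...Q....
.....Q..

All columns are distinct and no two queens satisfy |Δrow| = |Δcol|, so no pair attacks.

0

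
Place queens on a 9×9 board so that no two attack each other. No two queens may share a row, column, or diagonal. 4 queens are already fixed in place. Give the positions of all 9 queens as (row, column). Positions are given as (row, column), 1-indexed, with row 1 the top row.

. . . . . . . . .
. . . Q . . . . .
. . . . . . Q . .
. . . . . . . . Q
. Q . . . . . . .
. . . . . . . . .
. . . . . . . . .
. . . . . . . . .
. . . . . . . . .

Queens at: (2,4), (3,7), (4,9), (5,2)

Row 1: attacked by (2,4)→{3,4,5}; (3,7)→{5,7,9}; (4,9)→{6,9}; (5,2)→{2,6}. Safe: 1, 8. Place at column 8.
Row 6: attacked by (1,8)→{3,8}; (2,4)→{4,8}; (3,7)→{4,7}; (4,9)→{7,9}; (5,2)→{1,2,3}. Safe: 5, 6. Place at column 6.
Row 7: attacked by (1,8)→{2,8}; (2,4)→{4,9}; (3,7)→{3,7}; (4,9)→{6,9}; (5,2)→{2,4}; (6,6)→{5,6,7}. Safe: 1. Place at column 1.
Row 8: attacked by (1,8)→{1,8}; (2,4)→{4}; (3,7)→{2,7}; (4,9)→{5,9}; (5,2)→{2,5}; (6,6)→{4,6,8}; (7,1)→{1,2}. Safe: 3. Place at column 3.
Row 9: attacked by (1,8)→{8}; (2,4)→{4}; (3,7)→{1,7}; (4,9)→{4,9}; (5,2)→{2,6}; (6,6)→{3,6,9}; (7,1)→{1,3}; (8,3)→{2,3,4}. Safe: 5. Place at column 5.
Columns [8, 4, 7, 9, 2, 6, 1, 3, 5], r−c [-7, -2, -4, -5, 3, 0, 6, 5, 4], r+c [9, 6, 10, 13, 7, 12, 8, 11, 14] are all distinct, so no two queens attack.

(1,8) (2,4) (3,7) (4,9) (5,2) (6,6) (7,1) (8,3) (9,5)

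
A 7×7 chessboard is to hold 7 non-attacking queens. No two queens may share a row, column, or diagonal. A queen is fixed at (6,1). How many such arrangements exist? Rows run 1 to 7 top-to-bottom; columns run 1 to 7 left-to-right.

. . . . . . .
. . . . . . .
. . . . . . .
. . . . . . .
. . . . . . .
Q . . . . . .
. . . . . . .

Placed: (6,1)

7

Branch on row 1: col 2 → 1; col 3 → 1; col 4 → 2; col 5 → 2; col 7 → 1.
Sum: 1 + 1 + 2 + 2 + 1 = 7.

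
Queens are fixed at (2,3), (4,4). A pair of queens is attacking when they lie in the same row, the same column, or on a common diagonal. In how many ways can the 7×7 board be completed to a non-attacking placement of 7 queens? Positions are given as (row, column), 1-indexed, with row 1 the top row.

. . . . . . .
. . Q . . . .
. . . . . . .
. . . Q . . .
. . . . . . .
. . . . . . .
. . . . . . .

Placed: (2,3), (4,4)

2

Branch on row 1: col 5 → 0; col 6 → 2.
Sum: 0 + 2 = 2.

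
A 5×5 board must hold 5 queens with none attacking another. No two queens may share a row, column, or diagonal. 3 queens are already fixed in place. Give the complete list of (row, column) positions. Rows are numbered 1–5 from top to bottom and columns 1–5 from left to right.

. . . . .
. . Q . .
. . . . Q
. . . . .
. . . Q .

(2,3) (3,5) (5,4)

Row 1: attacked by (2,3)→{2,3,4}; (3,5)→{3,5}; (5,4)→{4}. Safe: 1. Place at column 1.
Row 4: attacked by (1,1)→{1,4}; (2,3)→{1,3,5}; (3,5)→{4,5}; (5,4)→{3,4,5}. Safe: 2. Place at column 2.
Columns [1, 3, 5, 2, 4], r−c [0, -1, -2, 2, 1], r+c [2, 5, 8, 6, 9] are all distinct, so no two queens attack.

(1,1) (2,3) (3,5) (4,2) (5,4)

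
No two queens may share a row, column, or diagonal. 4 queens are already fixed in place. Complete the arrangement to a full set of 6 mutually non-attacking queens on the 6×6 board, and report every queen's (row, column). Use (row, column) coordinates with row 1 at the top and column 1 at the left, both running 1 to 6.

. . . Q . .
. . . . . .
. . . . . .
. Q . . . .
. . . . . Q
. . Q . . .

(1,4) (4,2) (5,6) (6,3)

Row 2: attacked by (1,4)→{3,4,5}; (4,2)→{2,4}; (5,6)→{3,6}; (6,3)→{3}. Safe: 1. Place at column 1.
Row 3: attacked by (1,4)→{2,4,6}; (2,1)→{1,2}; (4,2)→{1,2,3}; (5,6)→{4,6}; (6,3)→{3,6}. Safe: 5. Place at column 5.
Columns [4, 1, 5, 2, 6, 3], r−c [-3, 1, -2, 2, -1, 3], r+c [5, 3, 8, 6, 11, 9] are all distinct, so no two queens attack.

(1,4) (2,1) (3,5) (4,2) (5,6) (6,3)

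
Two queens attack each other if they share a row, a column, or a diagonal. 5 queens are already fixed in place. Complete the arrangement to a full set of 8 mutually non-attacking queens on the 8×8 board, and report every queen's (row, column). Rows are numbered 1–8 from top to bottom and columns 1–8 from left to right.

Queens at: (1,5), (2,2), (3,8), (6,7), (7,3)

(1,5) (2,2) (3,8) (4,1) (5,4) (6,7) (7,3) (8,6)

Row 4: attacked by (1,5)→{2,5,8}; (2,2)→{2,4}; (3,8)→{7,8}; (6,7)→{5,7}; (7,3)→{3,6}. Safe: 1. Place at column 1.
Row 5: attacked by (1,5)→{1,5}; (2,2)→{2,5}; (3,8)→{6,8}; (4,1)→{1,2}; (6,7)→{6,7,8}; (7,3)→{1,3,5}. Safe: 4. Place at column 4.
Row 8: attacked by (1,5)→{5}; (2,2)→{2,8}; (3,8)→{3,8}; (4,1)→{1,5}; (5,4)→{1,4,7}; (6,7)→{5,7}; (7,3)→{2,3,4}. Safe: 6. Place at column 6.
Columns [5, 2, 8, 1, 4, 7, 3, 6], r−c [-4, 0, -5, 3, 1, -1, 4, 2], r+c [6, 4, 11, 5, 9, 13, 10, 14] are all distinct, so no two queens attack.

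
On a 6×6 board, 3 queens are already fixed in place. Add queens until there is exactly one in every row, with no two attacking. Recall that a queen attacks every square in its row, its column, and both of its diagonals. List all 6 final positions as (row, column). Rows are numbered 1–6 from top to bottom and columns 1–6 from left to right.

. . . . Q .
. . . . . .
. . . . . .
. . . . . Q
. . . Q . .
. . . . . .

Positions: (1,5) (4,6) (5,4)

(1,5) (2,3) (3,1) (4,6) (5,4) (6,2)

Row 2: attacked by (1,5)→{4,5,6}; (4,6)→{4,6}; (5,4)→{1,4}. Safe: 2, 3. Place at column 3.
Row 3: attacked by (1,5)→{3,5}; (2,3)→{2,3,4}; (4,6)→{5,6}; (5,4)→{2,4,6}. Safe: 1. Place at column 1.
Row 6: attacked by (1,5)→{5}; (2,3)→{3}; (3,1)→{1,4}; (4,6)→{4,6}; (5,4)→{3,4,5}. Safe: 2. Place at column 2.
Columns [5, 3, 1, 6, 4, 2], r−c [-4, -1, 2, -2, 1, 4], r+c [6, 5, 4, 10, 9, 8] are all distinct, so no two queens attack.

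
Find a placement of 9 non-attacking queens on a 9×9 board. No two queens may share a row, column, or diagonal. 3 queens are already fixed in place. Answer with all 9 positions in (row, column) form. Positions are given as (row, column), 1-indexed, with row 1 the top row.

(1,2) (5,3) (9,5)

(1,2) (2,4) (3,9) (4,7) (5,3) (6,1) (7,6) (8,8) (9,5)

Row 2: attacked by (1,2)→{1,2,3}; (5,3)→{3,6}; (9,5)→{5}. Safe: 4, 7, 8, 9. Place at column 4.
Row 3: attacked by (1,2)→{2,4}; (2,4)→{3,4,5}; (5,3)→{1,3,5}; (9,5)→{5}. Safe: 6, 7, 8, 9. Place at column 9.
Row 4: attacked by (1,2)→{2,5}; (2,4)→{2,4,6}; (3,9)→{8,9}; (5,3)→{2,3,4}; (9,5)→{5}. Safe: 1, 7. Place at column 7.
Row 6: attacked by (1,2)→{2,7}; (2,4)→{4,8}; (3,9)→{6,9}; (4,7)→{5,7,9}; (5,3)→{2,3,4}; (9,5)→{2,5,8}. Safe: 1. Place at column 1.
Row 7: attacked by (1,2)→{2,8}; (2,4)→{4,9}; (3,9)→{5,9}; (4,7)→{4,7}; (5,3)→{1,3,5}; (6,1)→{1,2}; (9,5)→{3,5,7}. Safe: 6. Place at column 6.
Row 8: attacked by (1,2)→{2,9}; (2,4)→{4}; (3,9)→{4,9}; (4,7)→{3,7}; (5,3)→{3,6}; (6,1)→{1,3}; (7,6)→{5,6,7}; (9,5)→{4,5,6}. Safe: 8. Place at column 8.
Columns [2, 4, 9, 7, 3, 1, 6, 8, 5], r−c [-1, -2, -6, -3, 2, 5, 1, 0, 4], r+c [3, 6, 12, 11, 8, 7, 13, 16, 14] are all distinct, so no two queens attack.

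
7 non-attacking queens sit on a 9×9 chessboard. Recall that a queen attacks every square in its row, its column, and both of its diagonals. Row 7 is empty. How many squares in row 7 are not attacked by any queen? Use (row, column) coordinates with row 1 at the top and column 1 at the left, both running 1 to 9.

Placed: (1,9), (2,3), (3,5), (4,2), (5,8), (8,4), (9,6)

(1,9) attacks row 7 at column 9 and diagonals 3.
(2,3) attacks row 7 at column 3 and diagonals 8.
(3,5) attacks row 7 at column 5 and diagonals 1, 9.
(4,2) attacks row 7 at column 2 and diagonals 5.
(5,8) attacks row 7 at column 8 and diagonals 6.
(8,4) attacks row 7 at column 4 and diagonals 3, 5.
(9,6) attacks row 7 at column 6 and diagonals 4, 8.
Attacked columns: {1, 2, 3, 4, 5, 6, 8, 9}. Safe: {7}.

1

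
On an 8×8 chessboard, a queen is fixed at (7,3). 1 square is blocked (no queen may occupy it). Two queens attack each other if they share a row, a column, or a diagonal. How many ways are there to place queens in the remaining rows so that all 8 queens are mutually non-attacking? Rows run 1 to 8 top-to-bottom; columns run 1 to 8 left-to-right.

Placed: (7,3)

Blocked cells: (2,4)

Branch on row 1: col 1 → 0; col 2 → 1; col 4 → 6; col 5 → 3; col 6 → 0; col 7 → 1; col 8 → 1.
Sum: 0 + 1 + 6 + 3 + 0 + 1 + 1 = 12.

12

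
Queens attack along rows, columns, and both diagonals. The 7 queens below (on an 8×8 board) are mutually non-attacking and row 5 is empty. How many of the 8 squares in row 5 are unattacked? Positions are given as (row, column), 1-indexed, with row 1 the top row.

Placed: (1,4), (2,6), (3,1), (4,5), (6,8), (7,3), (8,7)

1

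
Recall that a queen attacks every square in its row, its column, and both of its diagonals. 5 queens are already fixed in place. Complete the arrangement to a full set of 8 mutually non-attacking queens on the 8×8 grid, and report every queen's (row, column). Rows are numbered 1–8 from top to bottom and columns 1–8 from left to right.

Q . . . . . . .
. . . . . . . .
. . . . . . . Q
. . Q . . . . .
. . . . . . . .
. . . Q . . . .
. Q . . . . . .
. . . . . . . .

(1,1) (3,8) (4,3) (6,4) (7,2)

(1,1) (2,6) (3,8) (4,3) (5,7) (6,4) (7,2) (8,5)

Row 2: attacked by (1,1)→{1,2}; (3,8)→{7,8}; (4,3)→{1,3,5}; (6,4)→{4,8}; (7,2)→{2,7}. Safe: 6. Place at column 6.
Row 5: attacked by (1,1)→{1,5}; (2,6)→{3,6}; (3,8)→{6,8}; (4,3)→{2,3,4}; (6,4)→{3,4,5}; (7,2)→{2,4}. Safe: 7. Place at column 7.
Row 8: attacked by (1,1)→{1,8}; (2,6)→{6}; (3,8)→{3,8}; (4,3)→{3,7}; (5,7)→{4,7}; (6,4)→{2,4,6}; (7,2)→{1,2,3}. Safe: 5. Place at column 5.
Columns [1, 6, 8, 3, 7, 4, 2, 5], r−c [0, -4, -5, 1, -2, 2, 5, 3], r+c [2, 8, 11, 7, 12, 10, 9, 13] are all distinct, so no two queens attack.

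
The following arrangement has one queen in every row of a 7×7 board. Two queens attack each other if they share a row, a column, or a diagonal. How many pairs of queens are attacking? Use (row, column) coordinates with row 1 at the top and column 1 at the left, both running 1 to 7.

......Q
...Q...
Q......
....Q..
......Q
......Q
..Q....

5

Same column: (1,7)–(5,7) (column 7); (1,7)–(6,7) (column 7); (5,7)–(6,7) (column 7).
Same diagonal: (2,4)–(5,7) (|2−5| = |4−7| = 3); (4,5)–(6,7) (|4−6| = |5−7| = 2).
Total attacking pairs: 5.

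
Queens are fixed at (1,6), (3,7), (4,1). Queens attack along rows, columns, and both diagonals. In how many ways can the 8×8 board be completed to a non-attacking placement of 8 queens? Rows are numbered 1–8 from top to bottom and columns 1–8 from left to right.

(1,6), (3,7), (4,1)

Branch on row 2: col 2 → 2; col 4 → 2.
Sum: 2 + 2 = 4.

4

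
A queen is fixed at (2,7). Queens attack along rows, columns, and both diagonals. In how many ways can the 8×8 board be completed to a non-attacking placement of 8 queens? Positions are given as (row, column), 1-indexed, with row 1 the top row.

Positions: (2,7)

Branch on row 1: col 1 → 2; col 2 → 2; col 3 → 2; col 4 → 4; col 5 → 6.
Sum: 2 + 2 + 2 + 4 + 6 = 16.

16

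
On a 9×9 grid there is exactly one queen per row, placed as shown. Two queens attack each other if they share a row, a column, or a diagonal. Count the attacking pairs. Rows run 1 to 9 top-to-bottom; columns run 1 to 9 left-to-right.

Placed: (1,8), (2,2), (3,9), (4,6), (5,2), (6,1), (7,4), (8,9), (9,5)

4

Same column: (2,2)–(5,2) (column 2); (3,9)–(8,9) (column 9).
Same diagonal: (5,2)–(6,1) (|5−6| = |2−1| = 1); (5,2)–(7,4) (|5−7| = |2−4| = 2).
Total attacking pairs: 4.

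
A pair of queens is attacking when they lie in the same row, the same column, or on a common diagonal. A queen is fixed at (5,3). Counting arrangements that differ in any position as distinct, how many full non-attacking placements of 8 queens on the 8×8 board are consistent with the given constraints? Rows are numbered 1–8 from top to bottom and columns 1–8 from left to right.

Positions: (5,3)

12

Branch on row 1: col 1 → 1; col 2 → 3; col 4 → 0; col 5 → 6; col 6 → 2; col 8 → 0.
Sum: 1 + 3 + 0 + 6 + 2 + 0 = 12.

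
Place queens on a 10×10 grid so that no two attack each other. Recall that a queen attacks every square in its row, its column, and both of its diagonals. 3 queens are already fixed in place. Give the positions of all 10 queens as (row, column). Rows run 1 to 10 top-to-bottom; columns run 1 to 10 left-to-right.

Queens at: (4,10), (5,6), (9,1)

(1,4) (2,7) (3,3) (4,10) (5,6) (6,2) (7,9) (8,5) (9,1) (10,8)

Row 1: attacked by (4,10)→{7,10}; (5,6)→{2,6,10}; (9,1)→{1,9}. Safe: 3, 4, 5, 8. Place at column 4.
Row 2: attacked by (1,4)→{3,4,5}; (4,10)→{8,10}; (5,6)→{3,6,9}; (9,1)→{1,8}. Safe: 2, 7. Place at column 7.
Row 3: attacked by (1,4)→{2,4,6}; (2,7)→{6,7,8}; (4,10)→{9,10}; (5,6)→{4,6,8}; (9,1)→{1,7}. Safe: 3, 5. Place at column 3.
Row 6: attacked by (1,4)→{4,9}; (2,7)→{3,7}; (3,3)→{3,6}; (4,10)→{8,10}; (5,6)→{5,6,7}; (9,1)→{1,4}. Safe: 2. Place at column 2.
Row 7: attacked by (1,4)→{4,10}; (2,7)→{2,7}; (3,3)→{3,7}; (4,10)→{7,10}; (5,6)→{4,6,8}; (6,2)→{1,2,3}; (9,1)→{1,3}. Safe: 5, 9. Place at column 9.
Row 8: attacked by (1,4)→{4}; (2,7)→{1,7}; (3,3)→{3,8}; (4,10)→{6,10}; (5,6)→{3,6,9}; (6,2)→{2,4}; (7,9)→{8,9,10}; (9,1)→{1,2}. Safe: 5. Place at column 5.
Row 10: attacked by (1,4)→{4}; (2,7)→{7}; (3,3)→{3,10}; (4,10)→{4,10}; (5,6)→{1,6}; (6,2)→{2,6}; (7,9)→{6,9}; (8,5)→{3,5,7}; (9,1)→{1,2}. Safe: 8. Place at column 8.
Columns [4, 7, 3, 10, 6, 2, 9, 5, 1, 8], r−c [-3, -5, 0, -6, -1, 4, -2, 3, 8, 2], r+c [5, 9, 6, 14, 11, 8, 16, 13, 10, 18] are all distinct, so no two queens attack.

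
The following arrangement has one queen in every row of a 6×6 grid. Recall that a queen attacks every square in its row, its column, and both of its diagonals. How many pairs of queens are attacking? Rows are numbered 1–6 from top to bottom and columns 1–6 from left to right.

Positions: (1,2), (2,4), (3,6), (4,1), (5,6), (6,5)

Same column: (3,6)–(5,6) (column 6).
Same diagonal: (1,2)–(5,6) (|1−5| = |2−6| = 4); (5,6)–(6,5) (|5−6| = |6−5| = 1).
Total attacking pairs: 3.

3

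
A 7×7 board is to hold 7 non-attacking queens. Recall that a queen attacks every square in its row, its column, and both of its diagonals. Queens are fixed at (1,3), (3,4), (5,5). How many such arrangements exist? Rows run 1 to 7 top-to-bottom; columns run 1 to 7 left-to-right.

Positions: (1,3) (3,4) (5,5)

Branch on row 2: col 1 → 0; col 6 → 0; col 7 → 1.
Sum: 0 + 0 + 1 = 1.

1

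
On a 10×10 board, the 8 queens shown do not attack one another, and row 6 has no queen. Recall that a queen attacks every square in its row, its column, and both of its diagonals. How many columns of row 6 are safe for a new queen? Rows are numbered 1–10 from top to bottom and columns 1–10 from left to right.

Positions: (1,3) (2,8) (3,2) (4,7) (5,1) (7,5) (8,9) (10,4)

1

(1,3) attacks row 6 at column 3 and diagonals 8.
(2,8) attacks row 6 at column 8 and diagonals 4.
(3,2) attacks row 6 at column 2 and diagonals 5.
(4,7) attacks row 6 at column 7 and diagonals 5, 9.
(5,1) attacks row 6 at column 1 and diagonals 2.
(7,5) attacks row 6 at column 5 and diagonals 4, 6.
(8,9) attacks row 6 at column 9 and diagonals 7.
(10,4) attacks row 6 at column 4 and diagonals 8.
Attacked columns: {1, 2, 3, 4, 5, 6, 7, 8, 9}. Safe: {10}.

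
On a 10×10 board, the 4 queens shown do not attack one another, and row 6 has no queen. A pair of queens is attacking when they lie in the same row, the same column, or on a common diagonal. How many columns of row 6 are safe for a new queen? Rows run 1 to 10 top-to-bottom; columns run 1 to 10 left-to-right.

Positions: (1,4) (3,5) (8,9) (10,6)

2

(1,4) attacks row 6 at column 4 and diagonals 9.
(3,5) attacks row 6 at column 5 and diagonals 2, 8.
(8,9) attacks row 6 at column 9 and diagonals 7.
(10,6) attacks row 6 at column 6 and diagonals 2, 10.
Attacked columns: {2, 4, 5, 6, 7, 8, 9, 10}. Safe: {1, 3}.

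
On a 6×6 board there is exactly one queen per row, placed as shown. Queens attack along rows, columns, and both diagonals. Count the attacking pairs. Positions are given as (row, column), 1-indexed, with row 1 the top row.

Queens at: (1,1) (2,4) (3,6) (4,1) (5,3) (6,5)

1

Same column: (1,1)–(4,1) (column 1).
Total attacking pairs: 1.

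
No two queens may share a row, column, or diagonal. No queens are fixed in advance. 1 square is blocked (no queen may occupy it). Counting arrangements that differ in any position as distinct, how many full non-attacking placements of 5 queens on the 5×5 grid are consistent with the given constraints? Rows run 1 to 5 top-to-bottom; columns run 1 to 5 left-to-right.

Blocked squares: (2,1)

Branch on row 1: col 1 → 2; col 2 → 2; col 3 → 1; col 4 → 1; col 5 → 2.
Sum: 2 + 2 + 1 + 1 + 2 = 8.

8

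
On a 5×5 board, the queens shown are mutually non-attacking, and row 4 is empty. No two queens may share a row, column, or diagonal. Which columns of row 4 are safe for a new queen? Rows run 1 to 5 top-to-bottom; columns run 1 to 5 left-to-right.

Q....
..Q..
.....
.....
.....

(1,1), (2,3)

(1,1) attacks row 4 at column 1 and diagonals 4.
(2,3) attacks row 4 at column 3 and diagonals 1, 5.
Attacked columns: {1, 3, 4, 5}. Safe: {2}.

columns 2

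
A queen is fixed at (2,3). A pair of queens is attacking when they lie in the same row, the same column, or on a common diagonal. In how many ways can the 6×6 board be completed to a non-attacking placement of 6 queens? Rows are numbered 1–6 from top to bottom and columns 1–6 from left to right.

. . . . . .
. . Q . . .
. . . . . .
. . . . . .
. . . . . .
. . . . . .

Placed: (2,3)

Branch on row 1: col 1 → 0; col 5 → 1; col 6 → 0.
Sum: 0 + 1 + 0 = 1.

1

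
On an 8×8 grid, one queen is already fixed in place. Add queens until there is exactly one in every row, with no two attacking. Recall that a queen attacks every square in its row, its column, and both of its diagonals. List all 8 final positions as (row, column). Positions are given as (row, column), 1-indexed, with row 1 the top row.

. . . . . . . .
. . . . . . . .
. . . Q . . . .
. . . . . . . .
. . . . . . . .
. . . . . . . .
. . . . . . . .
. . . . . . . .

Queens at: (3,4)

Row 1: attacked by (3,4)→{2,4,6}. Safe: 1, 3, 5, 7, 8. Place at column 5.
Row 2: attacked by (1,5)→{4,5,6}; (3,4)→{3,4,5}. Safe: 1, 2, 7, 8. Place at column 8.
Row 4: attacked by (1,5)→{2,5,8}; (2,8)→{6,8}; (3,4)→{3,4,5}. Safe: 1, 7. Place at column 1.
Row 5: attacked by (1,5)→{1,5}; (2,8)→{5,8}; (3,4)→{2,4,6}; (4,1)→{1,2}. Safe: 3, 7. Place at column 7.
Row 6: attacked by (1,5)→{5}; (2,8)→{4,8}; (3,4)→{1,4,7}; (4,1)→{1,3}; (5,7)→{6,7,8}. Safe: 2. Place at column 2.
Row 7: attacked by (1,5)→{5}; (2,8)→{3,8}; (3,4)→{4,8}; (4,1)→{1,4}; (5,7)→{5,7}; (6,2)→{1,2,3}. Safe: 6. Place at column 6.
Row 8: attacked by (1,5)→{5}; (2,8)→{2,8}; (3,4)→{4}; (4,1)→{1,5}; (5,7)→{4,7}; (6,2)→{2,4}; (7,6)→{5,6,7}. Safe: 3. Place at column 3.
Columns [5, 8, 4, 1, 7, 2, 6, 3], r−c [-4, -6, -1, 3, -2, 4, 1, 5], r+c [6, 10, 7, 5, 12, 8, 13, 11] are all distinct, so no two queens attack.

(1,5) (2,8) (3,4) (4,1) (5,7) (6,2) (7,6) (8,3)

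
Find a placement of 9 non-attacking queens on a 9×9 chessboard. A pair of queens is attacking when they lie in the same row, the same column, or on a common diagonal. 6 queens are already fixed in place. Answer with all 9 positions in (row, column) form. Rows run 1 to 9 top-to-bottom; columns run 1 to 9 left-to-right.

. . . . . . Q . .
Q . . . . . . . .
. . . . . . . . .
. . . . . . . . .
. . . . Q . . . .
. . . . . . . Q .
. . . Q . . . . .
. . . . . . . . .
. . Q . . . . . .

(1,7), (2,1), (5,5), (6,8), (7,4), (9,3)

Row 3: attacked by (1,7)→{5,7,9}; (2,1)→{1,2}; (5,5)→{3,5,7}; (6,8)→{5,8}; (7,4)→{4,8}; (9,3)→{3,9}. Safe: 6. Place at column 6.
Row 4: attacked by (1,7)→{4,7}; (2,1)→{1,3}; (3,6)→{5,6,7}; (5,5)→{4,5,6}; (6,8)→{6,8}; (7,4)→{1,4,7}; (9,3)→{3,8}. Safe: 2, 9. Place at column 2.
Row 8: attacked by (1,7)→{7}; (2,1)→{1,7}; (3,6)→{1,6}; (4,2)→{2,6}; (5,5)→{2,5,8}; (6,8)→{6,8}; (7,4)→{3,4,5}; (9,3)→{2,3,4}. Safe: 9. Place at column 9.
Columns [7, 1, 6, 2, 5, 8, 4, 9, 3], r−c [-6, 1, -3, 2, 0, -2, 3, -1, 6], r+c [8, 3, 9, 6, 10, 14, 11, 17, 12] are all distinct, so no two queens attack.

(1,7) (2,1) (3,6) (4,2) (5,5) (6,8) (7,4) (8,9) (9,3)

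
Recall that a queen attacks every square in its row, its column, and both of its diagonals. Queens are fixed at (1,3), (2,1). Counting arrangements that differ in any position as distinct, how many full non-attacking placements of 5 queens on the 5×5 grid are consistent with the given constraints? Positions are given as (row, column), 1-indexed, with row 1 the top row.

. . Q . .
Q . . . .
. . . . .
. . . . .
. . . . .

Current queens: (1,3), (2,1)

Branch on row 3: col 4 → 1.
Sum: 1 = 1.

1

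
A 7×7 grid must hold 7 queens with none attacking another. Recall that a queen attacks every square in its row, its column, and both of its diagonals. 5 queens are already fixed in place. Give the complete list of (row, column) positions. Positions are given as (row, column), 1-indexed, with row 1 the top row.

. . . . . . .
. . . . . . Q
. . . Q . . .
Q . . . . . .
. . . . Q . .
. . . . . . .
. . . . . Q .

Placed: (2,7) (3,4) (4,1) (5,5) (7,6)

Row 1: attacked by (2,7)→{6,7}; (3,4)→{2,4,6}; (4,1)→{1,4}; (5,5)→{1,5}; (7,6)→{6}. Safe: 3. Place at column 3.
Row 6: attacked by (1,3)→{3}; (2,7)→{3,7}; (3,4)→{1,4,7}; (4,1)→{1,3}; (5,5)→{4,5,6}; (7,6)→{5,6,7}. Safe: 2. Place at column 2.
Columns [3, 7, 4, 1, 5, 2, 6], r−c [-2, -5, -1, 3, 0, 4, 1], r+c [4, 9, 7, 5, 10, 8, 13] are all distinct, so no two queens attack.

(1,3) (2,7) (3,4) (4,1) (5,5) (6,2) (7,6)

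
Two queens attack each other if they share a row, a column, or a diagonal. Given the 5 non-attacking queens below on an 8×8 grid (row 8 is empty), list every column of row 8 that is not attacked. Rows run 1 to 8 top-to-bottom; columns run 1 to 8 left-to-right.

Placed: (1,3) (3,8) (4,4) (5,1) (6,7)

columns 2, 6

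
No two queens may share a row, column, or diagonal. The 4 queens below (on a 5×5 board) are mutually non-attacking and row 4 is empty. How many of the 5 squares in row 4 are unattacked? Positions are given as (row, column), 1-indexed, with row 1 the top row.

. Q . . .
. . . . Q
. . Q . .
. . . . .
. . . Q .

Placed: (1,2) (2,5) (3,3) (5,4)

(1,2) attacks row 4 at column 2 and diagonals 5.
(2,5) attacks row 4 at column 5 and diagonals 3.
(3,3) attacks row 4 at column 3 and diagonals 2, 4.
(5,4) attacks row 4 at column 4 and diagonals 3, 5.
Attacked columns: {2, 3, 4, 5}. Safe: {1}.

1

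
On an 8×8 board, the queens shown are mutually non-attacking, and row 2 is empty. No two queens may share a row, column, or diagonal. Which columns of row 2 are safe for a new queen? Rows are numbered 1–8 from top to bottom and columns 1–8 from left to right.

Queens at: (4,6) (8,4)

(4,6) attacks row 2 at column 6 and diagonals 4, 8.
(8,4) attacks row 2 at column 4.
Attacked columns: {4, 6, 8}. Safe: {1, 2, 3, 5, 7}.

columns 1, 2, 3, 5, 7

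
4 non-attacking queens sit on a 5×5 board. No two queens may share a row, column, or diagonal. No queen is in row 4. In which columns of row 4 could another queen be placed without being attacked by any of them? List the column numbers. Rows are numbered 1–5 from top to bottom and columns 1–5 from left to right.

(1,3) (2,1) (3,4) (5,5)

(1,3) attacks row 4 at column 3.
(2,1) attacks row 4 at column 1 and diagonals 3.
(3,4) attacks row 4 at column 4 and diagonals 3, 5.
(5,5) attacks row 4 at column 5 and diagonals 4.
Attacked columns: {1, 3, 4, 5}. Safe: {2}.

columns 2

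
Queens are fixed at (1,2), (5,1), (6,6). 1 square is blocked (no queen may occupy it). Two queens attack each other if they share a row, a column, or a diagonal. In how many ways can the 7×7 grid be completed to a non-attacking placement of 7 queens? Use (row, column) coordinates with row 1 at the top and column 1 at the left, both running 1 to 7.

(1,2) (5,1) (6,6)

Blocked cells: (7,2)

1

Branch on row 2: col 5 → 0; col 7 → 1.
Sum: 0 + 1 = 1.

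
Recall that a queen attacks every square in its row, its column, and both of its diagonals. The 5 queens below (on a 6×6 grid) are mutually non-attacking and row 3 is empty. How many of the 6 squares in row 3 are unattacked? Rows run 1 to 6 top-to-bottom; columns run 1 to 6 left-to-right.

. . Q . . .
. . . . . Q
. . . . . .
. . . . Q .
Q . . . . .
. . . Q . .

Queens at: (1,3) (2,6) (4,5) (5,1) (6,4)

(1,3) attacks row 3 at column 3 and diagonals 1, 5.
(2,6) attacks row 3 at column 6 and diagonals 5.
(4,5) attacks row 3 at column 5 and diagonals 4, 6.
(5,1) attacks row 3 at column 1 and diagonals 3.
(6,4) attacks row 3 at column 4 and diagonals 1.
Attacked columns: {1, 3, 4, 5, 6}. Safe: {2}.

1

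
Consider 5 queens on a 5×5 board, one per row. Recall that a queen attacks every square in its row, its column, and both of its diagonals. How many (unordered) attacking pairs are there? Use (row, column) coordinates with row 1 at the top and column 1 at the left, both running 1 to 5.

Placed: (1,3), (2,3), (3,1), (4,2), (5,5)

3

Same column: (1,3)–(2,3) (column 3).
Same diagonal: (1,3)–(3,1) (|1−3| = |3−1| = 2); (3,1)–(4,2) (|3−4| = |1−2| = 1).
Total attacking pairs: 3.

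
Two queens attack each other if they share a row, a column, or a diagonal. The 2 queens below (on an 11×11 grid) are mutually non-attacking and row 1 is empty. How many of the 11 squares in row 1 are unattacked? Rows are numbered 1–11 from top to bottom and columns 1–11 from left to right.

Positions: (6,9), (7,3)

8

(6,9) attacks row 1 at column 9 and diagonals 4.
(7,3) attacks row 1 at column 3 and diagonals 9.
Attacked columns: {3, 4, 9}. Safe: {1, 2, 5, 6, 7, 8, 10, 11}.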